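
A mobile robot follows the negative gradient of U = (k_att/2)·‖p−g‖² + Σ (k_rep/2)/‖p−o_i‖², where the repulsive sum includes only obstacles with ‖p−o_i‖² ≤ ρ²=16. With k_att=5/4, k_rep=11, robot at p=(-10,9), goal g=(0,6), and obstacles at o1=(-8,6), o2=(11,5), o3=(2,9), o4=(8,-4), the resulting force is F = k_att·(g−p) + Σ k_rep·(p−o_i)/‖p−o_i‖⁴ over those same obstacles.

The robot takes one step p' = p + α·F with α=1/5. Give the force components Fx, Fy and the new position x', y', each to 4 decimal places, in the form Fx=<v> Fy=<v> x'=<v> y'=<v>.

Fx=12.3698 Fy=-3.5547 x'=-7.5260 y'=8.2891

F_att = 5/4·(g−p) = 5/4·(10,-3) = (12.5000,-3.7500)
o1: d²=13 ≤ ρ²=16; F_rep = 11·(-2,3)/13² = (-0.1302,0.1953)
o2: d²=457 > ρ²=16 → inactive
o3: d²=144 > ρ²=16 → inactive
o4: d²=493 > ρ²=16 → inactive
F = F_att + ΣF_rep = (12.3698,-3.5547)
p' = p + 1/5·F = (-7.5260,8.2891)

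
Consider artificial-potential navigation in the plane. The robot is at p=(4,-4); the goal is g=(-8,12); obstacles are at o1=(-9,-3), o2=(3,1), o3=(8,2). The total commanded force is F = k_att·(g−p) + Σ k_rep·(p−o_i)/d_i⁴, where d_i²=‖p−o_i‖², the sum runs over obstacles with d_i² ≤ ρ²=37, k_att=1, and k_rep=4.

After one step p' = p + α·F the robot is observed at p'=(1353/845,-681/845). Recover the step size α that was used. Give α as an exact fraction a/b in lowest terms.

F_att = 1·(g−p) = 1·(-12,16) = (-12.0000,16.0000)
o1: d²=170 > ρ²=37 → inactive
o2: d²=26 ≤ ρ²=37; F_rep = 4·(1,-5)/26² = (0.0059,-0.0296)
o3: d²=52 > ρ²=37 → inactive
F = F_att + ΣF_rep = (-11.9941,15.9704)
Δp = p'−p = (-2.3988,3.1941); α = Δx/Fx = (-2027/845) / (-2027/169) = 1/5
check: Δy/Fy = (2699/845) / (2699/169) = 1/5 ✓

α = 1/5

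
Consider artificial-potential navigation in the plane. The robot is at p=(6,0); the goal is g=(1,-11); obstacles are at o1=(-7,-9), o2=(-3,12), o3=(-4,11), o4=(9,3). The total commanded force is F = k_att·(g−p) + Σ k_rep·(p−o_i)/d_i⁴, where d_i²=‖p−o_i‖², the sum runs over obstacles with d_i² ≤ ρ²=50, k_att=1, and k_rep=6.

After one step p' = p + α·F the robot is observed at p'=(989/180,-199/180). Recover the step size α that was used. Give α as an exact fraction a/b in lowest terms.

F_att = 1·(g−p) = 1·(-5,-11) = (-5.0000,-11.0000)
o1: d²=250 > ρ²=50 → inactive
o2: d²=225 > ρ²=50 → inactive
o3: d²=221 > ρ²=50 → inactive
o4: d²=18 ≤ ρ²=50; F_rep = 6·(-3,-3)/18² = (-0.0556,-0.0556)
F = F_att + ΣF_rep = (-5.0556,-11.0556)
Δp = p'−p = (-0.5056,-1.1056); α = Δx/Fx = (-91/180) / (-91/18) = 1/10
check: Δy/Fy = (-199/180) / (-199/18) = 1/10 ✓

α = 1/10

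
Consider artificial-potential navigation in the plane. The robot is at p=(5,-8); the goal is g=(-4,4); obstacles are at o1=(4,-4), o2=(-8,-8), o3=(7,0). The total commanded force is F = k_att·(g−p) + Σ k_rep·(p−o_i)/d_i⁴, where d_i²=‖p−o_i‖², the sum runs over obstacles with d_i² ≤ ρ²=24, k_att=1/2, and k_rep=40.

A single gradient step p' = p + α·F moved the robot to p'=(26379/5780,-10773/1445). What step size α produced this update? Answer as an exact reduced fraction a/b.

α = 1/10

F_att = 1/2·(g−p) = 1/2·(-9,12) = (-4.5000,6.0000)
o1: d²=17 ≤ ρ²=24; F_rep = 40·(1,-4)/17² = (0.1384,-0.5536)
o2: d²=169 > ρ²=24 → inactive
o3: d²=68 > ρ²=24 → inactive
F = F_att + ΣF_rep = (-4.3616,5.4464)
Δp = p'−p = (-0.4362,0.5446); α = Δx/Fx = (-2521/5780) / (-2521/578) = 1/10
check: Δy/Fy = (787/1445) / (1574/289) = 1/10 ✓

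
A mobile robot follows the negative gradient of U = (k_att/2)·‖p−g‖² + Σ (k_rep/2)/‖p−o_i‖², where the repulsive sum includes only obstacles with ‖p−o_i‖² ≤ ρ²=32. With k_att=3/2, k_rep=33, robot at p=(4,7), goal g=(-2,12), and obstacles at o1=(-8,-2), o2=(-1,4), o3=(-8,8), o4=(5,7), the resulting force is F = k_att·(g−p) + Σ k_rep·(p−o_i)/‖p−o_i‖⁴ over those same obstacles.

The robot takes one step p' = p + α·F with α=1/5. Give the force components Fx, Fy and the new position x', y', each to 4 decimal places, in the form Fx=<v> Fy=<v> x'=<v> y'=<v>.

Fx=-42.0000 Fy=7.5000 x'=-4.4000 y'=8.5000

F_att = 3/2·(g−p) = 3/2·(-6,5) = (-9.0000,7.5000)
o1: d²=225 > ρ²=32 → inactive
o2: d²=34 > ρ²=32 → inactive
o3: d²=145 > ρ²=32 → inactive
o4: d²=1 ≤ ρ²=32; F_rep = 33·(-1,0)/1² = (-33.0000,0.0000)
F = F_att + ΣF_rep = (-42.0000,7.5000)
p' = p + 1/5·F = (-4.4000,8.5000)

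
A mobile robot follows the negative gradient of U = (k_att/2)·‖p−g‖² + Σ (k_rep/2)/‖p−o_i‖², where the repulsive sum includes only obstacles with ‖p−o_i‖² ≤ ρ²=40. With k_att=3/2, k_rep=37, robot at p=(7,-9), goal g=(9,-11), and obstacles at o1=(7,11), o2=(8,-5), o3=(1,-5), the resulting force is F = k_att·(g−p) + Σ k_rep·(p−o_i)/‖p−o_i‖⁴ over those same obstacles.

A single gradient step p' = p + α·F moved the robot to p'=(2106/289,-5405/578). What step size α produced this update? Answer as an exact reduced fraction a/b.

α = 1/10

F_att = 3/2·(g−p) = 3/2·(2,-2) = (3.0000,-3.0000)
o1: d²=400 > ρ²=40 → inactive
o2: d²=17 ≤ ρ²=40; F_rep = 37·(-1,-4)/17² = (-0.1280,-0.5121)
o3: d²=52 > ρ²=40 → inactive
F = F_att + ΣF_rep = (2.8720,-3.5121)
Δp = p'−p = (0.2872,-0.3512); α = Δx/Fx = (83/289) / (830/289) = 1/10
check: Δy/Fy = (-203/578) / (-1015/289) = 1/10 ✓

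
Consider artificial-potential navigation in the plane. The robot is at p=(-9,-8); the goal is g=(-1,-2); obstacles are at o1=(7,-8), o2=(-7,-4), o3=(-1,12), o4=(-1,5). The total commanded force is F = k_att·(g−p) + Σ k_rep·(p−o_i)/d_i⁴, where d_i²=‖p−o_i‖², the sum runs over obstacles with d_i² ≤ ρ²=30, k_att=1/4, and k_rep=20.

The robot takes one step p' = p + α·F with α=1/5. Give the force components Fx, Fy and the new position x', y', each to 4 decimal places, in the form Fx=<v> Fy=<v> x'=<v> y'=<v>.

F_att = 1/4·(g−p) = 1/4·(8,6) = (2.0000,1.5000)
o1: d²=256 > ρ²=30 → inactive
o2: d²=20 ≤ ρ²=30; F_rep = 20·(-2,-4)/20² = (-0.1000,-0.2000)
o3: d²=464 > ρ²=30 → inactive
o4: d²=233 > ρ²=30 → inactive
F = F_att + ΣF_rep = (1.9000,1.3000)
p' = p + 1/5·F = (-8.6200,-7.7400)

Fx=1.9000 Fy=1.3000 x'=-8.6200 y'=-7.7400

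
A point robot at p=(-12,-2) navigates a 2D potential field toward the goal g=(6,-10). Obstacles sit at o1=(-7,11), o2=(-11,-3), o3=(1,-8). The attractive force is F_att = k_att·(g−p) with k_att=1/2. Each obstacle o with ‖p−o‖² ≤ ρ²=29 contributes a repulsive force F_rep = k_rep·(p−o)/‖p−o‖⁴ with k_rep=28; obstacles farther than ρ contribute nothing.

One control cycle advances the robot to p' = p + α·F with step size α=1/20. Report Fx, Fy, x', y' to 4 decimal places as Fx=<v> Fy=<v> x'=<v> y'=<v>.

Fx=2.0000 Fy=3.0000 x'=-11.9000 y'=-1.8500

F_att = 1/2·(g−p) = 1/2·(18,-8) = (9.0000,-4.0000)
o1: d²=194 > ρ²=29 → inactive
o2: d²=2 ≤ ρ²=29; F_rep = 28·(-1,1)/2² = (-7.0000,7.0000)
o3: d²=205 > ρ²=29 → inactive
F = F_att + ΣF_rep = (2.0000,3.0000)
p' = p + 1/20·F = (-11.9000,-1.8500)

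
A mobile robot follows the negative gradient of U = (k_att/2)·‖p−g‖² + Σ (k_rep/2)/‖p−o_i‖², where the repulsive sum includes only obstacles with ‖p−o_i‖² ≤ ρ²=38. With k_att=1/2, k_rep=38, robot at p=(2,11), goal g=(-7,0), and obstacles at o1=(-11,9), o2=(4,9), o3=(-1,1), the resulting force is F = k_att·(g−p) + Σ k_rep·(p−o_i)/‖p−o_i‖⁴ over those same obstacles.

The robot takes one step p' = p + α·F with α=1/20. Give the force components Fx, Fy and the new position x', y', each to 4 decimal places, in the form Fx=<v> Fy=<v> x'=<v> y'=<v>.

Fx=-5.6875 Fy=-4.3125 x'=1.7156 y'=10.7844

F_att = 1/2·(g−p) = 1/2·(-9,-11) = (-4.5000,-5.5000)
o1: d²=173 > ρ²=38 → inactive
o2: d²=8 ≤ ρ²=38; F_rep = 38·(-2,2)/8² = (-1.1875,1.1875)
o3: d²=109 > ρ²=38 → inactive
F = F_att + ΣF_rep = (-5.6875,-4.3125)
p' = p + 1/20·F = (1.7156,10.7844)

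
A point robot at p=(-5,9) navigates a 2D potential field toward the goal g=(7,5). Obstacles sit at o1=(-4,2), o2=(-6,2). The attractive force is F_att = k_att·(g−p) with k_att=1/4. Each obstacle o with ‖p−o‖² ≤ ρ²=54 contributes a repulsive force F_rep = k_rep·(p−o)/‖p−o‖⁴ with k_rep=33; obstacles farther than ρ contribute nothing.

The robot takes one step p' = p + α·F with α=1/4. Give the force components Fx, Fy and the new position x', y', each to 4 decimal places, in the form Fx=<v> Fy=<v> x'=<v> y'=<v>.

F_att = 1/4·(g−p) = 1/4·(12,-4) = (3.0000,-1.0000)
o1: d²=50 ≤ ρ²=54; F_rep = 33·(-1,7)/50² = (-0.0132,0.0924)
o2: d²=50 ≤ ρ²=54; F_rep = 33·(1,7)/50² = (0.0132,0.0924)
F = F_att + ΣF_rep = (3.0000,-0.8152)
p' = p + 1/4·F = (-4.2500,8.7962)

Fx=3.0000 Fy=-0.8152 x'=-4.2500 y'=8.7962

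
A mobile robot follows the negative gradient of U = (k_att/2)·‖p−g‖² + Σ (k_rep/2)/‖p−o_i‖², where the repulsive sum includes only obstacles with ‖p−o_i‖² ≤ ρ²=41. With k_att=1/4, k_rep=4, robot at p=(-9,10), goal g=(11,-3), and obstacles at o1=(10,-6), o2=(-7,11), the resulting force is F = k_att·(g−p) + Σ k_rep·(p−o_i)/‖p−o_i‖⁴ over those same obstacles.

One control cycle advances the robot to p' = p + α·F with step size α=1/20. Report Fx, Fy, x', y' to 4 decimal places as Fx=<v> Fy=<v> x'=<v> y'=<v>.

F_att = 1/4·(g−p) = 1/4·(20,-13) = (5.0000,-3.2500)
o1: d²=617 > ρ²=41 → inactive
o2: d²=5 ≤ ρ²=41; F_rep = 4·(-2,-1)/5² = (-0.3200,-0.1600)
F = F_att + ΣF_rep = (4.6800,-3.4100)
p' = p + 1/20·F = (-8.7660,9.8295)

Fx=4.6800 Fy=-3.4100 x'=-8.7660 y'=9.8295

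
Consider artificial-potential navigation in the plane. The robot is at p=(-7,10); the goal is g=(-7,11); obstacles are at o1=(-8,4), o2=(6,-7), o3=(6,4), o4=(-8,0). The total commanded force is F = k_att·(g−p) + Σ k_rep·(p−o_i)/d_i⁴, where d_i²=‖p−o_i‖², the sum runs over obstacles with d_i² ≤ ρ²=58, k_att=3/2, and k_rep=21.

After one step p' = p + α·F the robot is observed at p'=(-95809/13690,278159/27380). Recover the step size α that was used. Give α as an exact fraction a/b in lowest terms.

α = 1/10

F_att = 3/2·(g−p) = 3/2·(0,1) = (0.0000,1.5000)
o1: d²=37 ≤ ρ²=58; F_rep = 21·(1,6)/37² = (0.0153,0.0920)
o2: d²=458 > ρ²=58 → inactive
o3: d²=205 > ρ²=58 → inactive
o4: d²=101 > ρ²=58 → inactive
F = F_att + ΣF_rep = (0.0153,1.5920)
Δp = p'−p = (0.0015,0.1592); α = Δx/Fx = (21/13690) / (21/1369) = 1/10
check: Δy/Fy = (4359/27380) / (4359/2738) = 1/10 ✓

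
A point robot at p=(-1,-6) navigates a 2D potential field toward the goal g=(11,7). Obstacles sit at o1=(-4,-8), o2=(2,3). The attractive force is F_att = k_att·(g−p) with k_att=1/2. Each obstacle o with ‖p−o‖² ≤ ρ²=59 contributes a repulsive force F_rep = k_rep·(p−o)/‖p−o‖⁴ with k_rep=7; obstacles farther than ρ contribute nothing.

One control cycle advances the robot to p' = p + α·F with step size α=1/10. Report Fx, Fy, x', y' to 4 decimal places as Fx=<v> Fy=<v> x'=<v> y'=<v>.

Fx=6.1243 Fy=6.5828 x'=-0.3876 y'=-5.3417

F_att = 1/2·(g−p) = 1/2·(12,13) = (6.0000,6.5000)
o1: d²=13 ≤ ρ²=59; F_rep = 7·(3,2)/13² = (0.1243,0.0828)
o2: d²=90 > ρ²=59 → inactive
F = F_att + ΣF_rep = (6.1243,6.5828)
p' = p + 1/10·F = (-0.3876,-5.3417)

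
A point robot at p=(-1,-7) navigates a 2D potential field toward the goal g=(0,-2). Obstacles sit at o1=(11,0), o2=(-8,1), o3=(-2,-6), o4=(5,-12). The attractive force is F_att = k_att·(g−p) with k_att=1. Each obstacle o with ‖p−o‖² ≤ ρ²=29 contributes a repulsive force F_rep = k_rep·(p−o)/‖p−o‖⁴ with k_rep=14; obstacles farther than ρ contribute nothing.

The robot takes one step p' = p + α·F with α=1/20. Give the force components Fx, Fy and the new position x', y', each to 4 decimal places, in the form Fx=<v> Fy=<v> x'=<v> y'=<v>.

Fx=4.5000 Fy=1.5000 x'=-0.7750 y'=-6.9250

F_att = 1·(g−p) = 1·(1,5) = (1.0000,5.0000)
o1: d²=193 > ρ²=29 → inactive
o2: d²=113 > ρ²=29 → inactive
o3: d²=2 ≤ ρ²=29; F_rep = 14·(1,-1)/2² = (3.5000,-3.5000)
o4: d²=61 > ρ²=29 → inactive
F = F_att + ΣF_rep = (4.5000,1.5000)
p' = p + 1/20·F = (-0.7750,-6.9250)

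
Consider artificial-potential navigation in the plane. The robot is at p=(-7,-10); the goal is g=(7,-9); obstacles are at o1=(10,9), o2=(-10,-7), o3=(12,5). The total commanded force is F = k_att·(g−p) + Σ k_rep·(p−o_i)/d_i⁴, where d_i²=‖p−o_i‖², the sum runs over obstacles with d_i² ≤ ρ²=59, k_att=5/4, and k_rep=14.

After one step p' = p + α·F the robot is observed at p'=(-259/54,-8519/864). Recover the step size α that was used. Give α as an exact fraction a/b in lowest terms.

F_att = 5/4·(g−p) = 5/4·(14,1) = (17.5000,1.2500)
o1: d²=650 > ρ²=59 → inactive
o2: d²=18 ≤ ρ²=59; F_rep = 14·(3,-3)/18² = (0.1296,-0.1296)
o3: d²=586 > ρ²=59 → inactive
F = F_att + ΣF_rep = (17.6296,1.1204)
Δp = p'−p = (2.2037,0.1400); α = Δx/Fx = (119/54) / (476/27) = 1/8
check: Δy/Fy = (121/864) / (121/108) = 1/8 ✓

α = 1/8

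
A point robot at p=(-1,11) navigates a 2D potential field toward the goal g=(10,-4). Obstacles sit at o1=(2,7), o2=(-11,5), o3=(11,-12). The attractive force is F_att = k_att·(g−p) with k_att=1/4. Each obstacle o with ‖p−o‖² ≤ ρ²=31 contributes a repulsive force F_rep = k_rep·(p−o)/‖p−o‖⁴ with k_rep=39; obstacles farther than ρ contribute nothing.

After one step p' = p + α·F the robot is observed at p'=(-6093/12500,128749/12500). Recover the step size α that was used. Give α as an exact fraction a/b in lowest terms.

α = 1/5

F_att = 1/4·(g−p) = 1/4·(11,-15) = (2.7500,-3.7500)
o1: d²=25 ≤ ρ²=31; F_rep = 39·(-3,4)/25² = (-0.1872,0.2496)
o2: d²=136 > ρ²=31 → inactive
o3: d²=673 > ρ²=31 → inactive
F = F_att + ΣF_rep = (2.5628,-3.5004)
Δp = p'−p = (0.5126,-0.7001); α = Δx/Fx = (6407/12500) / (6407/2500) = 1/5
check: Δy/Fy = (-8751/12500) / (-8751/2500) = 1/5 ✓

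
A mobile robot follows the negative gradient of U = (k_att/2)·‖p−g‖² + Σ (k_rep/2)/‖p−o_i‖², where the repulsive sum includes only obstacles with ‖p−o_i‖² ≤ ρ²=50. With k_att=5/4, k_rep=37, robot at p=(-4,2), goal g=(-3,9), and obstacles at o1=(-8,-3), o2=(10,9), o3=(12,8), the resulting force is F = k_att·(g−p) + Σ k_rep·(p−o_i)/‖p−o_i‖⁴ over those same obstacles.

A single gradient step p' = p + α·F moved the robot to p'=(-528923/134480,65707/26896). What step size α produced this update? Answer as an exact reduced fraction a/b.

α = 1/20

F_att = 5/4·(g−p) = 5/4·(1,7) = (1.2500,8.7500)
o1: d²=41 ≤ ρ²=50; F_rep = 37·(4,5)/41² = (0.0880,0.1101)
o2: d²=245 > ρ²=50 → inactive
o3: d²=292 > ρ²=50 → inactive
F = F_att + ΣF_rep = (1.3380,8.8601)
Δp = p'−p = (0.0669,0.4430); α = Δx/Fx = (8997/134480) / (8997/6724) = 1/20
check: Δy/Fy = (11915/26896) / (59575/6724) = 1/20 ✓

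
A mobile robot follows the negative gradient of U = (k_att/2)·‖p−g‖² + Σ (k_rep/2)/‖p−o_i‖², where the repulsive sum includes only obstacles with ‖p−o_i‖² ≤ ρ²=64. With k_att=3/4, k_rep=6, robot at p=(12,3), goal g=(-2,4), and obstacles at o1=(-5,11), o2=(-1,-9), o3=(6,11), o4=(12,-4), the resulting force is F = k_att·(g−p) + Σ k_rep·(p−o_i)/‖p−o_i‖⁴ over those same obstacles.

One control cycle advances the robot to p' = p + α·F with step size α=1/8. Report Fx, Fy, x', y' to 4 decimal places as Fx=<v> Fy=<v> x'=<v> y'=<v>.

F_att = 3/4·(g−p) = 3/4·(-14,1) = (-10.5000,0.7500)
o1: d²=353 > ρ²=64 → inactive
o2: d²=313 > ρ²=64 → inactive
o3: d²=100 > ρ²=64 → inactive
o4: d²=49 ≤ ρ²=64; F_rep = 6·(0,7)/49² = (0.0000,0.0175)
F = F_att + ΣF_rep = (-10.5000,0.7675)
p' = p + 1/8·F = (10.6875,3.0959)

Fx=-10.5000 Fy=0.7675 x'=10.6875 y'=3.0959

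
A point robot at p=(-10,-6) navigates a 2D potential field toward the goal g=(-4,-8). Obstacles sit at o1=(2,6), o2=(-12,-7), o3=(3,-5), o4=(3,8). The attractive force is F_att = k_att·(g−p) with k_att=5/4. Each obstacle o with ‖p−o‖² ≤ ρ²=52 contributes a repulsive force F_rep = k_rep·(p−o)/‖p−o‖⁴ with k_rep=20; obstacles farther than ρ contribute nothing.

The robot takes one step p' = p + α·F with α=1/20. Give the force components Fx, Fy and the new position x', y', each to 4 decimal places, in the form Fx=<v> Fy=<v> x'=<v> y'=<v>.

F_att = 5/4·(g−p) = 5/4·(6,-2) = (7.5000,-2.5000)
o1: d²=288 > ρ²=52 → inactive
o2: d²=5 ≤ ρ²=52; F_rep = 20·(2,1)/5² = (1.6000,0.8000)
o3: d²=170 > ρ²=52 → inactive
o4: d²=365 > ρ²=52 → inactive
F = F_att + ΣF_rep = (9.1000,-1.7000)
p' = p + 1/20·F = (-9.5450,-6.0850)

Fx=9.1000 Fy=-1.7000 x'=-9.5450 y'=-6.0850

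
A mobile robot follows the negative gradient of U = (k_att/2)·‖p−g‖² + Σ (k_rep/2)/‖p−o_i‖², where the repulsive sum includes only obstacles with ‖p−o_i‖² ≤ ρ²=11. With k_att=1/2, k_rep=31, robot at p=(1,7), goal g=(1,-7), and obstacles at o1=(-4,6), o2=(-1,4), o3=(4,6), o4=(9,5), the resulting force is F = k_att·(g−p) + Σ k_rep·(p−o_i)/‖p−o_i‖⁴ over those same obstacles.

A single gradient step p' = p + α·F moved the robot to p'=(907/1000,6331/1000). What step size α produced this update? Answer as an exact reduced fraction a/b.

F_att = 1/2·(g−p) = 1/2·(0,-14) = (0.0000,-7.0000)
o1: d²=26 > ρ²=11 → inactive
o2: d²=13 > ρ²=11 → inactive
o3: d²=10 ≤ ρ²=11; F_rep = 31·(-3,1)/10² = (-0.9300,0.3100)
o4: d²=68 > ρ²=11 → inactive
F = F_att + ΣF_rep = (-0.9300,-6.6900)
Δp = p'−p = (-0.0930,-0.6690); α = Δx/Fx = (-93/1000) / (-93/100) = 1/10
check: Δy/Fy = (-669/1000) / (-669/100) = 1/10 ✓

α = 1/10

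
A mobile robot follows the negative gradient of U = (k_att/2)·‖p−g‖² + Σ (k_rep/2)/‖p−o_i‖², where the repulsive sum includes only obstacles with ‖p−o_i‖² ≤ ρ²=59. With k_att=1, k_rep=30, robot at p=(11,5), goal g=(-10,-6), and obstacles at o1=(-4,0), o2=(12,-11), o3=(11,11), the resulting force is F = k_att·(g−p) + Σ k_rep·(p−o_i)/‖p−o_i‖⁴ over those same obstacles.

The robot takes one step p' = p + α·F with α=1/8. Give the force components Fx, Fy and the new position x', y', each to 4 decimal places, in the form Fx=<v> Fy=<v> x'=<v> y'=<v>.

F_att = 1·(g−p) = 1·(-21,-11) = (-21.0000,-11.0000)
o1: d²=250 > ρ²=59 → inactive
o2: d²=257 > ρ²=59 → inactive
o3: d²=36 ≤ ρ²=59; F_rep = 30·(0,-6)/36² = (0.0000,-0.1389)
F = F_att + ΣF_rep = (-21.0000,-11.1389)
p' = p + 1/8·F = (8.3750,3.6076)

Fx=-21.0000 Fy=-11.1389 x'=8.3750 y'=3.6076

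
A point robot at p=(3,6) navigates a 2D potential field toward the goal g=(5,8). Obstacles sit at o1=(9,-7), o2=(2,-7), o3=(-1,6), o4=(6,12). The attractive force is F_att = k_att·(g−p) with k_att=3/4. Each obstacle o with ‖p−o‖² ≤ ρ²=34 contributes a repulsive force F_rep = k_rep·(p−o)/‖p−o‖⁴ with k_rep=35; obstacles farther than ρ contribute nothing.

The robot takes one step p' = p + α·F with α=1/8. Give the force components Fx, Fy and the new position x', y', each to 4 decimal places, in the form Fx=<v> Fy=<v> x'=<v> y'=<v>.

Fx=2.0469 Fy=1.5000 x'=3.2559 y'=6.1875

F_att = 3/4·(g−p) = 3/4·(2,2) = (1.5000,1.5000)
o1: d²=205 > ρ²=34 → inactive
o2: d²=170 > ρ²=34 → inactive
o3: d²=16 ≤ ρ²=34; F_rep = 35·(4,0)/16² = (0.5469,0.0000)
o4: d²=45 > ρ²=34 → inactive
F = F_att + ΣF_rep = (2.0469,1.5000)
p' = p + 1/8·F = (3.2559,6.1875)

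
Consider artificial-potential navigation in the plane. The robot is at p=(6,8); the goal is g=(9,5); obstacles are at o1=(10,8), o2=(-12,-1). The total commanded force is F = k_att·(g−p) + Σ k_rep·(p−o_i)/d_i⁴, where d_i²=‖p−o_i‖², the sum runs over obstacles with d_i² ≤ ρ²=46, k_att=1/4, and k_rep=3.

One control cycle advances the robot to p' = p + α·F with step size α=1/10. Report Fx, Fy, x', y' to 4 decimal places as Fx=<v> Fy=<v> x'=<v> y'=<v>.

Fx=0.7031 Fy=-0.7500 x'=6.0703 y'=7.9250

F_att = 1/4·(g−p) = 1/4·(3,-3) = (0.7500,-0.7500)
o1: d²=16 ≤ ρ²=46; F_rep = 3·(-4,0)/16² = (-0.0469,0.0000)
o2: d²=405 > ρ²=46 → inactive
F = F_att + ΣF_rep = (0.7031,-0.7500)
p' = p + 1/10·F = (6.0703,7.9250)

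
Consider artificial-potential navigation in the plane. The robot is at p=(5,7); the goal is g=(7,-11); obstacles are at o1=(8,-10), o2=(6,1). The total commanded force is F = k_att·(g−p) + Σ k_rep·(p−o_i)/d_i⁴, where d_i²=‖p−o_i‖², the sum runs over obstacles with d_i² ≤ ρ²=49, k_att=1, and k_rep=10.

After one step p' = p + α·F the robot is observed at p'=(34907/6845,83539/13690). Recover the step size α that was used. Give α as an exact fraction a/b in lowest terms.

F_att = 1·(g−p) = 1·(2,-18) = (2.0000,-18.0000)
o1: d²=298 > ρ²=49 → inactive
o2: d²=37 ≤ ρ²=49; F_rep = 10·(-1,6)/37² = (-0.0073,0.0438)
F = F_att + ΣF_rep = (1.9927,-17.9562)
Δp = p'−p = (0.0996,-0.8978); α = Δx/Fx = (682/6845) / (2728/1369) = 1/20
check: Δy/Fy = (-12291/13690) / (-24582/1369) = 1/20 ✓

α = 1/20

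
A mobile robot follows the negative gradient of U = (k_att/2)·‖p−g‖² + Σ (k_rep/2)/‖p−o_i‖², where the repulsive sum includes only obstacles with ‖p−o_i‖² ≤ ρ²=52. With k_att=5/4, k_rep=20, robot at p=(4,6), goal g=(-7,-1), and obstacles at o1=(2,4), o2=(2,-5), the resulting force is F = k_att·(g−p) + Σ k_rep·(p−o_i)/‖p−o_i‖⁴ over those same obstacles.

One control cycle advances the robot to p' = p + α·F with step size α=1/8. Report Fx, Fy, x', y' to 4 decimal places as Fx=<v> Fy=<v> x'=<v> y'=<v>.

F_att = 5/4·(g−p) = 5/4·(-11,-7) = (-13.7500,-8.7500)
o1: d²=8 ≤ ρ²=52; F_rep = 20·(2,2)/8² = (0.6250,0.6250)
o2: d²=125 > ρ²=52 → inactive
F = F_att + ΣF_rep = (-13.1250,-8.1250)
p' = p + 1/8·F = (2.3594,4.9844)

Fx=-13.1250 Fy=-8.1250 x'=2.3594 y'=4.9844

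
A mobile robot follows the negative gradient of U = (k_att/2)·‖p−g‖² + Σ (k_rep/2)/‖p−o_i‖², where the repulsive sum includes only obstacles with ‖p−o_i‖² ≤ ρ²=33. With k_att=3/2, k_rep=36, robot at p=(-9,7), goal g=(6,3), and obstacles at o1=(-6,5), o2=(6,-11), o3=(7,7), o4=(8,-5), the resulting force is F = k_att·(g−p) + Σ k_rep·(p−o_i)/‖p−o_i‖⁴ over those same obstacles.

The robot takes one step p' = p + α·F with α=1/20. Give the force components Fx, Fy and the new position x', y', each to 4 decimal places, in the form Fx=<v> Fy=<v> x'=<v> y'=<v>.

Fx=21.8609 Fy=-5.5740 x'=-7.9070 y'=6.7213

F_att = 3/2·(g−p) = 3/2·(15,-4) = (22.5000,-6.0000)
o1: d²=13 ≤ ρ²=33; F_rep = 36·(-3,2)/13² = (-0.6391,0.4260)
o2: d²=549 > ρ²=33 → inactive
o3: d²=256 > ρ²=33 → inactive
o4: d²=433 > ρ²=33 → inactive
F = F_att + ΣF_rep = (21.8609,-5.5740)
p' = p + 1/20·F = (-7.9070,6.7213)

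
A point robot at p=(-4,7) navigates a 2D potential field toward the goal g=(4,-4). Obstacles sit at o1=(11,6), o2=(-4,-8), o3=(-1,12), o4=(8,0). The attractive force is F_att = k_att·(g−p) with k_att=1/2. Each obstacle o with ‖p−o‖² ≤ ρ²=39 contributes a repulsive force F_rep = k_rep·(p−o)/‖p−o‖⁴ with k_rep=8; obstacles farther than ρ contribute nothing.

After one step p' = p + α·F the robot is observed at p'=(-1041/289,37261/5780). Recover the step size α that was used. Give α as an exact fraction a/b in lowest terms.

F_att = 1/2·(g−p) = 1/2·(8,-11) = (4.0000,-5.5000)
o1: d²=226 > ρ²=39 → inactive
o2: d²=225 > ρ²=39 → inactive
o3: d²=34 ≤ ρ²=39; F_rep = 8·(-3,-5)/34² = (-0.0208,-0.0346)
o4: d²=193 > ρ²=39 → inactive
F = F_att + ΣF_rep = (3.9792,-5.5346)
Δp = p'−p = (0.3979,-0.5535); α = Δx/Fx = (115/289) / (1150/289) = 1/10
check: Δy/Fy = (-3199/5780) / (-3199/578) = 1/10 ✓

α = 1/10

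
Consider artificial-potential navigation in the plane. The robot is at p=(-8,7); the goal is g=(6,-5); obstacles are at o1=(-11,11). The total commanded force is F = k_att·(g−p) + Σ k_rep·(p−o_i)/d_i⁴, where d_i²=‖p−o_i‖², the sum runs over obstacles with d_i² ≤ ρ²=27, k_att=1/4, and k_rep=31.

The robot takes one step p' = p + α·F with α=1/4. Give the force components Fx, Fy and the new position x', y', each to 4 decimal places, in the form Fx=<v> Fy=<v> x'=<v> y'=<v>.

F_att = 1/4·(g−p) = 1/4·(14,-12) = (3.5000,-3.0000)
o1: d²=25 ≤ ρ²=27; F_rep = 31·(3,-4)/25² = (0.1488,-0.1984)
F = F_att + ΣF_rep = (3.6488,-3.1984)
p' = p + 1/4·F = (-7.0878,6.2004)

Fx=3.6488 Fy=-3.1984 x'=-7.0878 y'=6.2004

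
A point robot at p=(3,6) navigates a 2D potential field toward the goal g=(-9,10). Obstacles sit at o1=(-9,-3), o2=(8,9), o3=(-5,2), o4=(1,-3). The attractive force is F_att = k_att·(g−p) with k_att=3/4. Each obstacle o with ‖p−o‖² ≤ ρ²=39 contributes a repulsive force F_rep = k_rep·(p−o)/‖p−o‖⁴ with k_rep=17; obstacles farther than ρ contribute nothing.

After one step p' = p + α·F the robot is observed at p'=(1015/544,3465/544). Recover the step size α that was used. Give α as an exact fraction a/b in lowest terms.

F_att = 3/4·(g−p) = 3/4·(-12,4) = (-9.0000,3.0000)
o1: d²=225 > ρ²=39 → inactive
o2: d²=34 ≤ ρ²=39; F_rep = 17·(-5,-3)/34² = (-0.0735,-0.0441)
o3: d²=80 > ρ²=39 → inactive
o4: d²=85 > ρ²=39 → inactive
F = F_att + ΣF_rep = (-9.0735,2.9559)
Δp = p'−p = (-1.1342,0.3695); α = Δx/Fx = (-617/544) / (-617/68) = 1/8
check: Δy/Fy = (201/544) / (201/68) = 1/8 ✓

α = 1/8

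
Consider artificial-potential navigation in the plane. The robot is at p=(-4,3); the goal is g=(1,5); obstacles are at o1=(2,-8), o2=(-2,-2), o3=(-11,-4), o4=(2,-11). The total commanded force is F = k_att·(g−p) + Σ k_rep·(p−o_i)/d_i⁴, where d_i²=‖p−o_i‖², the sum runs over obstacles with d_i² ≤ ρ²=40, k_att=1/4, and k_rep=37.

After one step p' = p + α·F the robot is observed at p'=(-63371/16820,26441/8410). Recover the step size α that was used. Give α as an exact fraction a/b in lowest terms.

α = 1/5

F_att = 1/4·(g−p) = 1/4·(5,2) = (1.2500,0.5000)
o1: d²=157 > ρ²=40 → inactive
o2: d²=29 ≤ ρ²=40; F_rep = 37·(-2,5)/29² = (-0.0880,0.2200)
o3: d²=98 > ρ²=40 → inactive
o4: d²=232 > ρ²=40 → inactive
F = F_att + ΣF_rep = (1.1620,0.7200)
Δp = p'−p = (0.2324,0.1440); α = Δx/Fx = (3909/16820) / (3909/3364) = 1/5
check: Δy/Fy = (1211/8410) / (1211/1682) = 1/5 ✓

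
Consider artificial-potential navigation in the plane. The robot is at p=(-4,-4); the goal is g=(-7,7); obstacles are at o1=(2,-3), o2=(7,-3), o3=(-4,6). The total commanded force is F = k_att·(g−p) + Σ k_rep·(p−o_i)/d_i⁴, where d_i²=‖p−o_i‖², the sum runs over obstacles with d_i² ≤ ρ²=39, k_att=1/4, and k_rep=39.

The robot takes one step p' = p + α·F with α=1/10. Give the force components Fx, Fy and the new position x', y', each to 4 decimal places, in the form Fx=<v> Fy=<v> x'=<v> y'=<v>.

Fx=-0.9209 Fy=2.7215 x'=-4.0921 y'=-3.7278

F_att = 1/4·(g−p) = 1/4·(-3,11) = (-0.7500,2.7500)
o1: d²=37 ≤ ρ²=39; F_rep = 39·(-6,-1)/37² = (-0.1709,-0.0285)
o2: d²=122 > ρ²=39 → inactive
o3: d²=100 > ρ²=39 → inactive
F = F_att + ΣF_rep = (-0.9209,2.7215)
p' = p + 1/10·F = (-4.0921,-3.7278)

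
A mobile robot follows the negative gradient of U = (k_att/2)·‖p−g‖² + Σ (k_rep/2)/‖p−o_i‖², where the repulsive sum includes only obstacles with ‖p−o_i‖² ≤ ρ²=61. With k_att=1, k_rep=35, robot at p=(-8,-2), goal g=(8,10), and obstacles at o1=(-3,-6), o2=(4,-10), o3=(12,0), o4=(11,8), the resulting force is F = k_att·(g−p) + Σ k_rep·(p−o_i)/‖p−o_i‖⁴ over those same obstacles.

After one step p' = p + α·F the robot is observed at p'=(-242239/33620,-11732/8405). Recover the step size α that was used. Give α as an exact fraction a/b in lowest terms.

α = 1/20

F_att = 1·(g−p) = 1·(16,12) = (16.0000,12.0000)
o1: d²=41 ≤ ρ²=61; F_rep = 35·(-5,4)/41² = (-0.1041,0.0833)
o2: d²=208 > ρ²=61 → inactive
o3: d²=404 > ρ²=61 → inactive
o4: d²=461 > ρ²=61 → inactive
F = F_att + ΣF_rep = (15.8959,12.0833)
Δp = p'−p = (0.7948,0.6042); α = Δx/Fx = (26721/33620) / (26721/1681) = 1/20
check: Δy/Fy = (5078/8405) / (20312/1681) = 1/20 ✓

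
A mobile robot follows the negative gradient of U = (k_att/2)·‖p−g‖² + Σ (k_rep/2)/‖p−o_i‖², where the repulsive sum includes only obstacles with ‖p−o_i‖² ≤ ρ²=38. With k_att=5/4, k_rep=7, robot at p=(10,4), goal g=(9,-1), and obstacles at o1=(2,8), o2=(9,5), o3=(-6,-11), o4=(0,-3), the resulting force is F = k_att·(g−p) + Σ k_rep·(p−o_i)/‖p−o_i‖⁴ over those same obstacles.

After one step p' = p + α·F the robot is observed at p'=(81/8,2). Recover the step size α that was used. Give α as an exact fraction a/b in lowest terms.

F_att = 5/4·(g−p) = 5/4·(-1,-5) = (-1.2500,-6.2500)
o1: d²=80 > ρ²=38 → inactive
o2: d²=2 ≤ ρ²=38; F_rep = 7·(1,-1)/2² = (1.7500,-1.7500)
o3: d²=481 > ρ²=38 → inactive
o4: d²=149 > ρ²=38 → inactive
F = F_att + ΣF_rep = (0.5000,-8.0000)
Δp = p'−p = (0.1250,-2.0000); α = Δx/Fx = (1/8) / (1/2) = 1/4
check: Δy/Fy = (-2) / (-8) = 1/4 ✓

α = 1/4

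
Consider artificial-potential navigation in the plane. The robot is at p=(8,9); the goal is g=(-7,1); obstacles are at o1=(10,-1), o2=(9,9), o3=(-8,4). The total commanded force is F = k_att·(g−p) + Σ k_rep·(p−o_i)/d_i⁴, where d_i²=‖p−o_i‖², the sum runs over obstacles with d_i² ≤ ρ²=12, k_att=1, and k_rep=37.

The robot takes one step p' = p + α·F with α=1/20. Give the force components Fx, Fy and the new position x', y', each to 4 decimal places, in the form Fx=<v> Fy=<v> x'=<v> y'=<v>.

F_att = 1·(g−p) = 1·(-15,-8) = (-15.0000,-8.0000)
o1: d²=104 > ρ²=12 → inactive
o2: d²=1 ≤ ρ²=12; F_rep = 37·(-1,0)/1² = (-37.0000,0.0000)
o3: d²=281 > ρ²=12 → inactive
F = F_att + ΣF_rep = (-52.0000,-8.0000)
p' = p + 1/20·F = (5.4000,8.6000)

Fx=-52.0000 Fy=-8.0000 x'=5.4000 y'=8.6000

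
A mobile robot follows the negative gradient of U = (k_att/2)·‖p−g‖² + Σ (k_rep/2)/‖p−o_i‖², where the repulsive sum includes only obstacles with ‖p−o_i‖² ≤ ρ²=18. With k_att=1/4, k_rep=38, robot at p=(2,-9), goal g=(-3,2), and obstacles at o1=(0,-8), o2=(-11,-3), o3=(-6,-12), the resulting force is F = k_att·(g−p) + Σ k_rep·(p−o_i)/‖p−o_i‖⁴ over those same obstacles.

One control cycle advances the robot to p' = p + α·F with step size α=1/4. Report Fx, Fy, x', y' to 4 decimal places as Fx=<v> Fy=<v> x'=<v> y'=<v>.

Fx=1.7900 Fy=1.2300 x'=2.4475 y'=-8.6925

F_att = 1/4·(g−p) = 1/4·(-5,11) = (-1.2500,2.7500)
o1: d²=5 ≤ ρ²=18; F_rep = 38·(2,-1)/5² = (3.0400,-1.5200)
o2: d²=205 > ρ²=18 → inactive
o3: d²=73 > ρ²=18 → inactive
F = F_att + ΣF_rep = (1.7900,1.2300)
p' = p + 1/4·F = (2.4475,-8.6925)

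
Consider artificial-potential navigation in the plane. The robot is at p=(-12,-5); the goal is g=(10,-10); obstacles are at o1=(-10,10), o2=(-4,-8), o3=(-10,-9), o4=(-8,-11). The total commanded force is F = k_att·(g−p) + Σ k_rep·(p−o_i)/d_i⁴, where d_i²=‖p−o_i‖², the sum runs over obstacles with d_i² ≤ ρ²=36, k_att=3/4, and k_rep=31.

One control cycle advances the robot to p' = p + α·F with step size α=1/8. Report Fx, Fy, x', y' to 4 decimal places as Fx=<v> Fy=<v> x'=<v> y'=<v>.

Fx=16.3450 Fy=-3.4400 x'=-9.9569 y'=-5.4300

F_att = 3/4·(g−p) = 3/4·(22,-5) = (16.5000,-3.7500)
o1: d²=229 > ρ²=36 → inactive
o2: d²=73 > ρ²=36 → inactive
o3: d²=20 ≤ ρ²=36; F_rep = 31·(-2,4)/20² = (-0.1550,0.3100)
o4: d²=52 > ρ²=36 → inactive
F = F_att + ΣF_rep = (16.3450,-3.4400)
p' = p + 1/8·F = (-9.9569,-5.4300)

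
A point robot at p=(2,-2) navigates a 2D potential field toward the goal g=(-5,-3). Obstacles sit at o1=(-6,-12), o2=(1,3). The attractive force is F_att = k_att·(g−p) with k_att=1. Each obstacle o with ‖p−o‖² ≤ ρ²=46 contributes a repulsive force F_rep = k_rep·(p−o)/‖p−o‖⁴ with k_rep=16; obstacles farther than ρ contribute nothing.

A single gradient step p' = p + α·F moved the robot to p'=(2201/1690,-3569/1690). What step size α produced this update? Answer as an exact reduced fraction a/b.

F_att = 1·(g−p) = 1·(-7,-1) = (-7.0000,-1.0000)
o1: d²=164 > ρ²=46 → inactive
o2: d²=26 ≤ ρ²=46; F_rep = 16·(1,-5)/26² = (0.0237,-0.1183)
F = F_att + ΣF_rep = (-6.9763,-1.1183)
Δp = p'−p = (-0.6976,-0.1118); α = Δx/Fx = (-1179/1690) / (-1179/169) = 1/10
check: Δy/Fy = (-189/1690) / (-189/169) = 1/10 ✓

α = 1/10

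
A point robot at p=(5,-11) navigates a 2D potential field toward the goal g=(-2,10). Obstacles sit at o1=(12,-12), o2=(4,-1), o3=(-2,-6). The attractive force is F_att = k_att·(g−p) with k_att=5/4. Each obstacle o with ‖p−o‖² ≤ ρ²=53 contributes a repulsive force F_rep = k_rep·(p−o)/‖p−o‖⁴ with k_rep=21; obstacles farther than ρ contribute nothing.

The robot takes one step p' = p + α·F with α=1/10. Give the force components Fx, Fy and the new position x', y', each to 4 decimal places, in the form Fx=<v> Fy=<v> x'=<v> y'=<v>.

Fx=-8.8088 Fy=26.2584 x'=4.1191 y'=-8.3742

F_att = 5/4·(g−p) = 5/4·(-7,21) = (-8.7500,26.2500)
o1: d²=50 ≤ ρ²=53; F_rep = 21·(-7,1)/50² = (-0.0588,0.0084)
o2: d²=101 > ρ²=53 → inactive
o3: d²=74 > ρ²=53 → inactive
F = F_att + ΣF_rep = (-8.8088,26.2584)
p' = p + 1/10·F = (4.1191,-8.3742)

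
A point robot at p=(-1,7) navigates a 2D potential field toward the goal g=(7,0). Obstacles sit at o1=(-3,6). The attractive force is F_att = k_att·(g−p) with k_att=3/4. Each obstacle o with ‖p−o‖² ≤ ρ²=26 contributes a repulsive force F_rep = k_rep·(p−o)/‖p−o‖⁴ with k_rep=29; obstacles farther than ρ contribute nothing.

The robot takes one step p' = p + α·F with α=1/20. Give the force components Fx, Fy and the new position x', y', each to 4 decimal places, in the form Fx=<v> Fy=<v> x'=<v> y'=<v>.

Fx=8.3200 Fy=-4.0900 x'=-0.5840 y'=6.7955

F_att = 3/4·(g−p) = 3/4·(8,-7) = (6.0000,-5.2500)
o1: d²=5 ≤ ρ²=26; F_rep = 29·(2,1)/5² = (2.3200,1.1600)
F = F_att + ΣF_rep = (8.3200,-4.0900)
p' = p + 1/20·F = (-0.5840,6.7955)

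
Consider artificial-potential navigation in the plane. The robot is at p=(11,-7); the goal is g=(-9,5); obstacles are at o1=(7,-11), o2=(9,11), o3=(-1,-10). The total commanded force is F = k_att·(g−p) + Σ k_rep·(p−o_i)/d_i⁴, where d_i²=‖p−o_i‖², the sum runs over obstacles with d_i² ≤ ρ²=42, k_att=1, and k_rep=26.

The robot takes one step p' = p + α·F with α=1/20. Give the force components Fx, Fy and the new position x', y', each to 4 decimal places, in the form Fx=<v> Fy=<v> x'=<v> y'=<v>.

Fx=-19.8984 Fy=12.1016 x'=10.0051 y'=-6.3949

F_att = 1·(g−p) = 1·(-20,12) = (-20.0000,12.0000)
o1: d²=32 ≤ ρ²=42; F_rep = 26·(4,4)/32² = (0.1016,0.1016)
o2: d²=328 > ρ²=42 → inactive
o3: d²=153 > ρ²=42 → inactive
F = F_att + ΣF_rep = (-19.8984,12.1016)
p' = p + 1/20·F = (10.0051,-6.3949)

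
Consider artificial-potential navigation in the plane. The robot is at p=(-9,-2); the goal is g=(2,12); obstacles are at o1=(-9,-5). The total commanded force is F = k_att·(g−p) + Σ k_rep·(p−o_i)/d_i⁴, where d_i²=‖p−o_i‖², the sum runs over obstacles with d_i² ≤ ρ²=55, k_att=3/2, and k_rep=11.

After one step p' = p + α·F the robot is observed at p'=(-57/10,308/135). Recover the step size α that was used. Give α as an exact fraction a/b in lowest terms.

F_att = 3/2·(g−p) = 3/2·(11,14) = (16.5000,21.0000)
o1: d²=9 ≤ ρ²=55; F_rep = 11·(0,3)/9² = (0.0000,0.4074)
F = F_att + ΣF_rep = (16.5000,21.4074)
Δp = p'−p = (3.3000,4.2815); α = Δx/Fx = (33/10) / (33/2) = 1/5
check: Δy/Fy = (578/135) / (578/27) = 1/5 ✓

α = 1/5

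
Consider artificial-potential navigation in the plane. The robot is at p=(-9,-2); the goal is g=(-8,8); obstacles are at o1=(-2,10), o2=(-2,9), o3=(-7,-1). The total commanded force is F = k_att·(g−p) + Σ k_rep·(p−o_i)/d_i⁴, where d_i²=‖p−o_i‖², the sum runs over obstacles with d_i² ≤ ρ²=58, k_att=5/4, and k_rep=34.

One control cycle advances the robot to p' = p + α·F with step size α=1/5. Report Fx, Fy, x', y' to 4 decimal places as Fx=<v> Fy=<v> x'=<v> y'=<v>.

F_att = 5/4·(g−p) = 5/4·(1,10) = (1.2500,12.5000)
o1: d²=193 > ρ²=58 → inactive
o2: d²=170 > ρ²=58 → inactive
o3: d²=5 ≤ ρ²=58; F_rep = 34·(-2,-1)/5² = (-2.7200,-1.3600)
F = F_att + ΣF_rep = (-1.4700,11.1400)
p' = p + 1/5·F = (-9.2940,0.2280)

Fx=-1.4700 Fy=11.1400 x'=-9.2940 y'=0.2280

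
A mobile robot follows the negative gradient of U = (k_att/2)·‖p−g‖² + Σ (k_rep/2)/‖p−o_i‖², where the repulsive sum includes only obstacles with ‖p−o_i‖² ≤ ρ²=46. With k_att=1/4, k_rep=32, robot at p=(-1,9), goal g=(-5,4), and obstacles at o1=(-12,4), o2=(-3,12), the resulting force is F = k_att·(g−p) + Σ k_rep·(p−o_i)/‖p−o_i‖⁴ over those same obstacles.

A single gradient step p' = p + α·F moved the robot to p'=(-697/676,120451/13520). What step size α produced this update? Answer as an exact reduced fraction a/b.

α = 1/20

F_att = 1/4·(g−p) = 1/4·(-4,-5) = (-1.0000,-1.2500)
o1: d²=146 > ρ²=46 → inactive
o2: d²=13 ≤ ρ²=46; F_rep = 32·(2,-3)/13² = (0.3787,-0.5680)
F = F_att + ΣF_rep = (-0.6213,-1.8180)
Δp = p'−p = (-0.0311,-0.0909); α = Δx/Fx = (-21/676) / (-105/169) = 1/20
check: Δy/Fy = (-1229/13520) / (-1229/676) = 1/20 ✓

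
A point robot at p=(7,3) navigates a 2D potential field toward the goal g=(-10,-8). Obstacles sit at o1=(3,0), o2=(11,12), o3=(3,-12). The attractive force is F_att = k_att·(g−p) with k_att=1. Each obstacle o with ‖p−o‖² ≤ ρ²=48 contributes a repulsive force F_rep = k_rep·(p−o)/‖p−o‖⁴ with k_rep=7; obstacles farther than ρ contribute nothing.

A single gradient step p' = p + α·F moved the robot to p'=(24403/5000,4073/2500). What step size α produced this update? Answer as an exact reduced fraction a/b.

α = 1/8

F_att = 1·(g−p) = 1·(-17,-11) = (-17.0000,-11.0000)
o1: d²=25 ≤ ρ²=48; F_rep = 7·(4,3)/25² = (0.0448,0.0336)
o2: d²=97 > ρ²=48 → inactive
o3: d²=241 > ρ²=48 → inactive
F = F_att + ΣF_rep = (-16.9552,-10.9664)
Δp = p'−p = (-2.1194,-1.3708); α = Δx/Fx = (-10597/5000) / (-10597/625) = 1/8
check: Δy/Fy = (-3427/2500) / (-6854/625) = 1/8 ✓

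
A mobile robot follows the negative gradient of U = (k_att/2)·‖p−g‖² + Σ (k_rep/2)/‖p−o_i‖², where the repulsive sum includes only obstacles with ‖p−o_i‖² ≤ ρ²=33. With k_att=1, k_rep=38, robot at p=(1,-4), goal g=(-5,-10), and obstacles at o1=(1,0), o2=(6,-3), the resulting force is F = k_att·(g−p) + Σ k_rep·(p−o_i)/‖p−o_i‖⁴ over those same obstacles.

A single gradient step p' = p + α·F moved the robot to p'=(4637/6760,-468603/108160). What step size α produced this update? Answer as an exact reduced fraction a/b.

α = 1/20

F_att = 1·(g−p) = 1·(-6,-6) = (-6.0000,-6.0000)
o1: d²=16 ≤ ρ²=33; F_rep = 38·(0,-4)/16² = (0.0000,-0.5938)
o2: d²=26 ≤ ρ²=33; F_rep = 38·(-5,-1)/26² = (-0.2811,-0.0562)
F = F_att + ΣF_rep = (-6.2811,-6.6500)
Δp = p'−p = (-0.3141,-0.3325); α = Δx/Fx = (-2123/6760) / (-2123/338) = 1/20
check: Δy/Fy = (-35963/108160) / (-35963/5408) = 1/20 ✓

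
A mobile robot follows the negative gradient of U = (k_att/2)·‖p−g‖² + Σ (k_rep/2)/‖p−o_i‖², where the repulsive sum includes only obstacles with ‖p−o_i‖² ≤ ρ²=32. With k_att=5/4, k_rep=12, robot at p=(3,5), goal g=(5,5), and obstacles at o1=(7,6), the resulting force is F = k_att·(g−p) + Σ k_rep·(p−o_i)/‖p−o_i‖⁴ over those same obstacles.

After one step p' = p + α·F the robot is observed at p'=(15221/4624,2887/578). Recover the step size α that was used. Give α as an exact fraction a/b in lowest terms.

F_att = 5/4·(g−p) = 5/4·(2,0) = (2.5000,0.0000)
o1: d²=17 ≤ ρ²=32; F_rep = 12·(-4,-1)/17² = (-0.1661,-0.0415)
F = F_att + ΣF_rep = (2.3339,-0.0415)
Δp = p'−p = (0.2917,-0.0052); α = Δx/Fx = (1349/4624) / (1349/578) = 1/8
check: Δy/Fy = (-3/578) / (-12/289) = 1/8 ✓

α = 1/8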